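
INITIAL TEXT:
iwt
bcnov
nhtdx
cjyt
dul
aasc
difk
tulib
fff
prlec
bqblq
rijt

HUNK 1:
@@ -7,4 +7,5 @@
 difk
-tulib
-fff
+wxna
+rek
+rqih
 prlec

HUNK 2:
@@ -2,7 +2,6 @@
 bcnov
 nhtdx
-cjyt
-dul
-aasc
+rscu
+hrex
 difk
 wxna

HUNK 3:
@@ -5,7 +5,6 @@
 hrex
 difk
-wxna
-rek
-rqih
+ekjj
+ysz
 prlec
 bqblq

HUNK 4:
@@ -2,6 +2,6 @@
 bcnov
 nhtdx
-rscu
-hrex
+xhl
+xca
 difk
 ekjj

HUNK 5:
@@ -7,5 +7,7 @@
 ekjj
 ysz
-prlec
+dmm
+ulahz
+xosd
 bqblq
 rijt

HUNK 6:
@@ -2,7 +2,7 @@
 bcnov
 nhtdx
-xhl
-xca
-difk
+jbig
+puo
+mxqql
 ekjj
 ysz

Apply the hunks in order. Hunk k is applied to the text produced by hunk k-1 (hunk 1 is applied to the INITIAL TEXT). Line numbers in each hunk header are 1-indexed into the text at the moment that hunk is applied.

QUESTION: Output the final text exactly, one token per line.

Hunk 1: at line 7 remove [tulib,fff] add [wxna,rek,rqih] -> 13 lines: iwt bcnov nhtdx cjyt dul aasc difk wxna rek rqih prlec bqblq rijt
Hunk 2: at line 2 remove [cjyt,dul,aasc] add [rscu,hrex] -> 12 lines: iwt bcnov nhtdx rscu hrex difk wxna rek rqih prlec bqblq rijt
Hunk 3: at line 5 remove [wxna,rek,rqih] add [ekjj,ysz] -> 11 lines: iwt bcnov nhtdx rscu hrex difk ekjj ysz prlec bqblq rijt
Hunk 4: at line 2 remove [rscu,hrex] add [xhl,xca] -> 11 lines: iwt bcnov nhtdx xhl xca difk ekjj ysz prlec bqblq rijt
Hunk 5: at line 7 remove [prlec] add [dmm,ulahz,xosd] -> 13 lines: iwt bcnov nhtdx xhl xca difk ekjj ysz dmm ulahz xosd bqblq rijt
Hunk 6: at line 2 remove [xhl,xca,difk] add [jbig,puo,mxqql] -> 13 lines: iwt bcnov nhtdx jbig puo mxqql ekjj ysz dmm ulahz xosd bqblq rijt

Answer: iwt
bcnov
nhtdx
jbig
puo
mxqql
ekjj
ysz
dmm
ulahz
xosd
bqblq
rijt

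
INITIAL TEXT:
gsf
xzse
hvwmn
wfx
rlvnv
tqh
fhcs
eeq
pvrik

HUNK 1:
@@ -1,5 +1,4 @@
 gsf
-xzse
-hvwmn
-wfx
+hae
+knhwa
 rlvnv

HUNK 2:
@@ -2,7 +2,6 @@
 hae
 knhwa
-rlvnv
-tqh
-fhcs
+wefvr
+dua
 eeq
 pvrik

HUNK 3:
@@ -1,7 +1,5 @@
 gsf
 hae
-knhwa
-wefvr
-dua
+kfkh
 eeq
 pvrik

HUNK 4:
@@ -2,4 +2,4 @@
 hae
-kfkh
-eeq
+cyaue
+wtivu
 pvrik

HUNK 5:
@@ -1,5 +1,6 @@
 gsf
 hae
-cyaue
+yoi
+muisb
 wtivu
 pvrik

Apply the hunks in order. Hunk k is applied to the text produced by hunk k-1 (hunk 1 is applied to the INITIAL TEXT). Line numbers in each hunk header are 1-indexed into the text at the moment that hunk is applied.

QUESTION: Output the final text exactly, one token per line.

Answer: gsf
hae
yoi
muisb
wtivu
pvrik

Derivation:
Hunk 1: at line 1 remove [xzse,hvwmn,wfx] add [hae,knhwa] -> 8 lines: gsf hae knhwa rlvnv tqh fhcs eeq pvrik
Hunk 2: at line 2 remove [rlvnv,tqh,fhcs] add [wefvr,dua] -> 7 lines: gsf hae knhwa wefvr dua eeq pvrik
Hunk 3: at line 1 remove [knhwa,wefvr,dua] add [kfkh] -> 5 lines: gsf hae kfkh eeq pvrik
Hunk 4: at line 2 remove [kfkh,eeq] add [cyaue,wtivu] -> 5 lines: gsf hae cyaue wtivu pvrik
Hunk 5: at line 1 remove [cyaue] add [yoi,muisb] -> 6 lines: gsf hae yoi muisb wtivu pvrik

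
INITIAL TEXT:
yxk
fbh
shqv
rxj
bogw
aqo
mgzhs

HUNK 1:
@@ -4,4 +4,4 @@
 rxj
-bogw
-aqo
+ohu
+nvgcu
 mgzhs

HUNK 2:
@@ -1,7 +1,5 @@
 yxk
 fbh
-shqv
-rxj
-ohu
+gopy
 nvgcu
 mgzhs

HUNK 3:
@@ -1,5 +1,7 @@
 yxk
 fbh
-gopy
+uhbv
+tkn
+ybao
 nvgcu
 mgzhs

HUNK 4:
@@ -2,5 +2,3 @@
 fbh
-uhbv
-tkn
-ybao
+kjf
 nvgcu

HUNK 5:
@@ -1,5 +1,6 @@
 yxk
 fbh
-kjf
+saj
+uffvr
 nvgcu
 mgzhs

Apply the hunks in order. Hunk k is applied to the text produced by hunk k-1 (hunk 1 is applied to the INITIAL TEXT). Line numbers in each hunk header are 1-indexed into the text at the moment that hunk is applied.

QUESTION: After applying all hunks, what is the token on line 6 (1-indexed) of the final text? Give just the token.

Hunk 1: at line 4 remove [bogw,aqo] add [ohu,nvgcu] -> 7 lines: yxk fbh shqv rxj ohu nvgcu mgzhs
Hunk 2: at line 1 remove [shqv,rxj,ohu] add [gopy] -> 5 lines: yxk fbh gopy nvgcu mgzhs
Hunk 3: at line 1 remove [gopy] add [uhbv,tkn,ybao] -> 7 lines: yxk fbh uhbv tkn ybao nvgcu mgzhs
Hunk 4: at line 2 remove [uhbv,tkn,ybao] add [kjf] -> 5 lines: yxk fbh kjf nvgcu mgzhs
Hunk 5: at line 1 remove [kjf] add [saj,uffvr] -> 6 lines: yxk fbh saj uffvr nvgcu mgzhs
Final line 6: mgzhs

Answer: mgzhs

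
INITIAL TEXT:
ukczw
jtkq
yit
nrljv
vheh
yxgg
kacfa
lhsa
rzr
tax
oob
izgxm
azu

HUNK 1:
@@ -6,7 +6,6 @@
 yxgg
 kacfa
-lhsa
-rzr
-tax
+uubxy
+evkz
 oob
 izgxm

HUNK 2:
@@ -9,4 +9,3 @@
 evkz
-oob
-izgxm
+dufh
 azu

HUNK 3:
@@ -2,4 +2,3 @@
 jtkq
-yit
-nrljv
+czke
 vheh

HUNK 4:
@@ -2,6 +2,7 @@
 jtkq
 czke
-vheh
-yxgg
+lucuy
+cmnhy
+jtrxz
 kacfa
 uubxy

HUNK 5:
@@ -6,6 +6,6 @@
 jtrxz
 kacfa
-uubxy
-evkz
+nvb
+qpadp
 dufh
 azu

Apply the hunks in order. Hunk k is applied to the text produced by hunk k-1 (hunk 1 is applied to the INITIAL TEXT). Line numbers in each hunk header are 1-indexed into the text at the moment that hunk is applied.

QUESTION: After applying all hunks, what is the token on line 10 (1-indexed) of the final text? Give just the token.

Hunk 1: at line 6 remove [lhsa,rzr,tax] add [uubxy,evkz] -> 12 lines: ukczw jtkq yit nrljv vheh yxgg kacfa uubxy evkz oob izgxm azu
Hunk 2: at line 9 remove [oob,izgxm] add [dufh] -> 11 lines: ukczw jtkq yit nrljv vheh yxgg kacfa uubxy evkz dufh azu
Hunk 3: at line 2 remove [yit,nrljv] add [czke] -> 10 lines: ukczw jtkq czke vheh yxgg kacfa uubxy evkz dufh azu
Hunk 4: at line 2 remove [vheh,yxgg] add [lucuy,cmnhy,jtrxz] -> 11 lines: ukczw jtkq czke lucuy cmnhy jtrxz kacfa uubxy evkz dufh azu
Hunk 5: at line 6 remove [uubxy,evkz] add [nvb,qpadp] -> 11 lines: ukczw jtkq czke lucuy cmnhy jtrxz kacfa nvb qpadp dufh azu
Final line 10: dufh

Answer: dufh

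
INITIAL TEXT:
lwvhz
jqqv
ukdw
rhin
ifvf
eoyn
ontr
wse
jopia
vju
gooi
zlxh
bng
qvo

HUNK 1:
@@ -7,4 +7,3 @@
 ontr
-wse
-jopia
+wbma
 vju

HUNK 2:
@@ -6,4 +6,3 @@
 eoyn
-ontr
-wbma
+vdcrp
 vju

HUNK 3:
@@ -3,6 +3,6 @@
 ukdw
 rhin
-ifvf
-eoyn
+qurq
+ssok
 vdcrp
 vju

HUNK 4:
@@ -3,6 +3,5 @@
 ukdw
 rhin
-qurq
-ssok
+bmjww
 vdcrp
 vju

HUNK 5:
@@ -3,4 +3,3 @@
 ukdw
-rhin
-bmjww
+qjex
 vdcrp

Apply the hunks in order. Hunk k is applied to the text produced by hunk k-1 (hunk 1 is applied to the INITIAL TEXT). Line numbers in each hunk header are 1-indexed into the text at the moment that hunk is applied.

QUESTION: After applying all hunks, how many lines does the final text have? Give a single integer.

Hunk 1: at line 7 remove [wse,jopia] add [wbma] -> 13 lines: lwvhz jqqv ukdw rhin ifvf eoyn ontr wbma vju gooi zlxh bng qvo
Hunk 2: at line 6 remove [ontr,wbma] add [vdcrp] -> 12 lines: lwvhz jqqv ukdw rhin ifvf eoyn vdcrp vju gooi zlxh bng qvo
Hunk 3: at line 3 remove [ifvf,eoyn] add [qurq,ssok] -> 12 lines: lwvhz jqqv ukdw rhin qurq ssok vdcrp vju gooi zlxh bng qvo
Hunk 4: at line 3 remove [qurq,ssok] add [bmjww] -> 11 lines: lwvhz jqqv ukdw rhin bmjww vdcrp vju gooi zlxh bng qvo
Hunk 5: at line 3 remove [rhin,bmjww] add [qjex] -> 10 lines: lwvhz jqqv ukdw qjex vdcrp vju gooi zlxh bng qvo
Final line count: 10

Answer: 10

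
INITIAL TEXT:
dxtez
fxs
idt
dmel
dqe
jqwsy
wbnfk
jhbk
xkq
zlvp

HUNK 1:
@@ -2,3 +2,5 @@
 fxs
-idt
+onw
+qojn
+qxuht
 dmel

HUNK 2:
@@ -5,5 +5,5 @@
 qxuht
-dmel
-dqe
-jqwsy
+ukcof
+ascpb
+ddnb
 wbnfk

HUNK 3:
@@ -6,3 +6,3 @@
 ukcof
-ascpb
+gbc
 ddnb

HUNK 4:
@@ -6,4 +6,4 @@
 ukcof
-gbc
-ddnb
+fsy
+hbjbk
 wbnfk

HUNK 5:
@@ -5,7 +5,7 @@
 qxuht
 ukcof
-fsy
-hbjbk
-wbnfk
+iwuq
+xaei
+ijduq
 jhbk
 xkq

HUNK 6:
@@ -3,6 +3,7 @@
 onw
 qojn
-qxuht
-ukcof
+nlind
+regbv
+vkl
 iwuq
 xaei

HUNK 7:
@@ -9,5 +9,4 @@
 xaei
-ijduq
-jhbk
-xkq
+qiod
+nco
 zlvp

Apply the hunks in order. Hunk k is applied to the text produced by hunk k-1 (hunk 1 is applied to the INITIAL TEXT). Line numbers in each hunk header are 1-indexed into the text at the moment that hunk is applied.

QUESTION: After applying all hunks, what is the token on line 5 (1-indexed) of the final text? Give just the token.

Answer: nlind

Derivation:
Hunk 1: at line 2 remove [idt] add [onw,qojn,qxuht] -> 12 lines: dxtez fxs onw qojn qxuht dmel dqe jqwsy wbnfk jhbk xkq zlvp
Hunk 2: at line 5 remove [dmel,dqe,jqwsy] add [ukcof,ascpb,ddnb] -> 12 lines: dxtez fxs onw qojn qxuht ukcof ascpb ddnb wbnfk jhbk xkq zlvp
Hunk 3: at line 6 remove [ascpb] add [gbc] -> 12 lines: dxtez fxs onw qojn qxuht ukcof gbc ddnb wbnfk jhbk xkq zlvp
Hunk 4: at line 6 remove [gbc,ddnb] add [fsy,hbjbk] -> 12 lines: dxtez fxs onw qojn qxuht ukcof fsy hbjbk wbnfk jhbk xkq zlvp
Hunk 5: at line 5 remove [fsy,hbjbk,wbnfk] add [iwuq,xaei,ijduq] -> 12 lines: dxtez fxs onw qojn qxuht ukcof iwuq xaei ijduq jhbk xkq zlvp
Hunk 6: at line 3 remove [qxuht,ukcof] add [nlind,regbv,vkl] -> 13 lines: dxtez fxs onw qojn nlind regbv vkl iwuq xaei ijduq jhbk xkq zlvp
Hunk 7: at line 9 remove [ijduq,jhbk,xkq] add [qiod,nco] -> 12 lines: dxtez fxs onw qojn nlind regbv vkl iwuq xaei qiod nco zlvp
Final line 5: nlind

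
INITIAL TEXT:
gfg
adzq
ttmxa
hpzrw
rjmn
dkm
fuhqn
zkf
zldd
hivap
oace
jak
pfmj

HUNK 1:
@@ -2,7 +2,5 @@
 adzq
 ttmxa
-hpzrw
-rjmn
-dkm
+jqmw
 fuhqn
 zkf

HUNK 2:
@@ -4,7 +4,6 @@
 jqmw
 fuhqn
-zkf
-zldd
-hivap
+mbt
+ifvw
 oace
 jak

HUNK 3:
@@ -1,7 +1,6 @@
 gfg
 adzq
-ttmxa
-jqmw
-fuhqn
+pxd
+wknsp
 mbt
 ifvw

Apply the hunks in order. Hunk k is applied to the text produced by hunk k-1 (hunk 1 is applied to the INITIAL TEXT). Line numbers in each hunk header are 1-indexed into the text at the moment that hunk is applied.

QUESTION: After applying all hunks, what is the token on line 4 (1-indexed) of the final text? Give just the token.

Answer: wknsp

Derivation:
Hunk 1: at line 2 remove [hpzrw,rjmn,dkm] add [jqmw] -> 11 lines: gfg adzq ttmxa jqmw fuhqn zkf zldd hivap oace jak pfmj
Hunk 2: at line 4 remove [zkf,zldd,hivap] add [mbt,ifvw] -> 10 lines: gfg adzq ttmxa jqmw fuhqn mbt ifvw oace jak pfmj
Hunk 3: at line 1 remove [ttmxa,jqmw,fuhqn] add [pxd,wknsp] -> 9 lines: gfg adzq pxd wknsp mbt ifvw oace jak pfmj
Final line 4: wknsp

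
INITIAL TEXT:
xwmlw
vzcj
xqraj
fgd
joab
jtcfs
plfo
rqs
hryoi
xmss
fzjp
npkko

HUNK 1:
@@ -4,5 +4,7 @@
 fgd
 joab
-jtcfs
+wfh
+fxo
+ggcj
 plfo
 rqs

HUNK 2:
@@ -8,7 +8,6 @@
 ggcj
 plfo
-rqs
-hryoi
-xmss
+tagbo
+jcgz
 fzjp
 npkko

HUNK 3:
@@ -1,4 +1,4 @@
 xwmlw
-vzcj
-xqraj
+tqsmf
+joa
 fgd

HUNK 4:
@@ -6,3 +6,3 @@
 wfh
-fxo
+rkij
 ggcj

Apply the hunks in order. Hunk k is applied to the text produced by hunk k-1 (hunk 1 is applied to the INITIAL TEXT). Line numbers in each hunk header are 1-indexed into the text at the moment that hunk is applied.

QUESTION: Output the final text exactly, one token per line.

Answer: xwmlw
tqsmf
joa
fgd
joab
wfh
rkij
ggcj
plfo
tagbo
jcgz
fzjp
npkko

Derivation:
Hunk 1: at line 4 remove [jtcfs] add [wfh,fxo,ggcj] -> 14 lines: xwmlw vzcj xqraj fgd joab wfh fxo ggcj plfo rqs hryoi xmss fzjp npkko
Hunk 2: at line 8 remove [rqs,hryoi,xmss] add [tagbo,jcgz] -> 13 lines: xwmlw vzcj xqraj fgd joab wfh fxo ggcj plfo tagbo jcgz fzjp npkko
Hunk 3: at line 1 remove [vzcj,xqraj] add [tqsmf,joa] -> 13 lines: xwmlw tqsmf joa fgd joab wfh fxo ggcj plfo tagbo jcgz fzjp npkko
Hunk 4: at line 6 remove [fxo] add [rkij] -> 13 lines: xwmlw tqsmf joa fgd joab wfh rkij ggcj plfo tagbo jcgz fzjp npkko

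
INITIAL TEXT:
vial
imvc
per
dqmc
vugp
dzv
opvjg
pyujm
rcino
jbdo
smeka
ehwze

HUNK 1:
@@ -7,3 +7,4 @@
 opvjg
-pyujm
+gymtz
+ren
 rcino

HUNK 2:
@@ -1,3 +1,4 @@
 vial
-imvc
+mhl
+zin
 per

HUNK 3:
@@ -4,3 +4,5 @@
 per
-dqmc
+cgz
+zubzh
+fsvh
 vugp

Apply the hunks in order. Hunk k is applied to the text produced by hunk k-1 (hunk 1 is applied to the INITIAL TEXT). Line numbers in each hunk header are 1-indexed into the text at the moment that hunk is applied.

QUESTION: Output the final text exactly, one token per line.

Hunk 1: at line 7 remove [pyujm] add [gymtz,ren] -> 13 lines: vial imvc per dqmc vugp dzv opvjg gymtz ren rcino jbdo smeka ehwze
Hunk 2: at line 1 remove [imvc] add [mhl,zin] -> 14 lines: vial mhl zin per dqmc vugp dzv opvjg gymtz ren rcino jbdo smeka ehwze
Hunk 3: at line 4 remove [dqmc] add [cgz,zubzh,fsvh] -> 16 lines: vial mhl zin per cgz zubzh fsvh vugp dzv opvjg gymtz ren rcino jbdo smeka ehwze

Answer: vial
mhl
zin
per
cgz
zubzh
fsvh
vugp
dzv
opvjg
gymtz
ren
rcino
jbdo
smeka
ehwze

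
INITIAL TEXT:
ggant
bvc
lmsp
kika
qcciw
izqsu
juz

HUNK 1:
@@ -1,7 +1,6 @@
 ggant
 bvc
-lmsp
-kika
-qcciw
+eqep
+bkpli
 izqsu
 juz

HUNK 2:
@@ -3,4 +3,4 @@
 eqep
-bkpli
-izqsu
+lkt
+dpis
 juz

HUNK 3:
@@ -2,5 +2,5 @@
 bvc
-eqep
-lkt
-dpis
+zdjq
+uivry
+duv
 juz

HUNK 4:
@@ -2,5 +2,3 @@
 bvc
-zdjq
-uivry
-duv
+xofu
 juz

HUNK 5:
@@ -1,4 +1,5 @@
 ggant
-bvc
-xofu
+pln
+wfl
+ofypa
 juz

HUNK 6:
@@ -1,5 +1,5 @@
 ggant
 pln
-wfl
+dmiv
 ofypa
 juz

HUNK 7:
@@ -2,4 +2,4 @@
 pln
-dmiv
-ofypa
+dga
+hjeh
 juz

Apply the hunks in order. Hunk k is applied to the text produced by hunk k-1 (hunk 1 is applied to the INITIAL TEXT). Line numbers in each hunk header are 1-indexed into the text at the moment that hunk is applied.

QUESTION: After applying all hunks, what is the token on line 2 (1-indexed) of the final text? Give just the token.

Answer: pln

Derivation:
Hunk 1: at line 1 remove [lmsp,kika,qcciw] add [eqep,bkpli] -> 6 lines: ggant bvc eqep bkpli izqsu juz
Hunk 2: at line 3 remove [bkpli,izqsu] add [lkt,dpis] -> 6 lines: ggant bvc eqep lkt dpis juz
Hunk 3: at line 2 remove [eqep,lkt,dpis] add [zdjq,uivry,duv] -> 6 lines: ggant bvc zdjq uivry duv juz
Hunk 4: at line 2 remove [zdjq,uivry,duv] add [xofu] -> 4 lines: ggant bvc xofu juz
Hunk 5: at line 1 remove [bvc,xofu] add [pln,wfl,ofypa] -> 5 lines: ggant pln wfl ofypa juz
Hunk 6: at line 1 remove [wfl] add [dmiv] -> 5 lines: ggant pln dmiv ofypa juz
Hunk 7: at line 2 remove [dmiv,ofypa] add [dga,hjeh] -> 5 lines: ggant pln dga hjeh juz
Final line 2: pln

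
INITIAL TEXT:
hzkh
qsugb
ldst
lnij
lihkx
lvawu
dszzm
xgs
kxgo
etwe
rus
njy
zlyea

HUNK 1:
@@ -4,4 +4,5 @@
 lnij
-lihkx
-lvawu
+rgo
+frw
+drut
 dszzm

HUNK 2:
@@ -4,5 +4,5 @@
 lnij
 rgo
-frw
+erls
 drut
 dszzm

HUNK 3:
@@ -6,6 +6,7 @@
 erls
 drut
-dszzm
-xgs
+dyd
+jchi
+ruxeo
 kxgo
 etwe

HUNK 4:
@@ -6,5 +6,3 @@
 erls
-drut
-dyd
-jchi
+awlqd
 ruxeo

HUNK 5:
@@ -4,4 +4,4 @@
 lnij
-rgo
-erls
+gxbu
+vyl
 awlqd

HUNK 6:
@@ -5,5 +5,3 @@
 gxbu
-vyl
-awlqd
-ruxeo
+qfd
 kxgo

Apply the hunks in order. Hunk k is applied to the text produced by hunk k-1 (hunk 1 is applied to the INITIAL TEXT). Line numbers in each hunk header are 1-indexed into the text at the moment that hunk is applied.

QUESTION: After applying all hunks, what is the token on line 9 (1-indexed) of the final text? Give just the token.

Answer: rus

Derivation:
Hunk 1: at line 4 remove [lihkx,lvawu] add [rgo,frw,drut] -> 14 lines: hzkh qsugb ldst lnij rgo frw drut dszzm xgs kxgo etwe rus njy zlyea
Hunk 2: at line 4 remove [frw] add [erls] -> 14 lines: hzkh qsugb ldst lnij rgo erls drut dszzm xgs kxgo etwe rus njy zlyea
Hunk 3: at line 6 remove [dszzm,xgs] add [dyd,jchi,ruxeo] -> 15 lines: hzkh qsugb ldst lnij rgo erls drut dyd jchi ruxeo kxgo etwe rus njy zlyea
Hunk 4: at line 6 remove [drut,dyd,jchi] add [awlqd] -> 13 lines: hzkh qsugb ldst lnij rgo erls awlqd ruxeo kxgo etwe rus njy zlyea
Hunk 5: at line 4 remove [rgo,erls] add [gxbu,vyl] -> 13 lines: hzkh qsugb ldst lnij gxbu vyl awlqd ruxeo kxgo etwe rus njy zlyea
Hunk 6: at line 5 remove [vyl,awlqd,ruxeo] add [qfd] -> 11 lines: hzkh qsugb ldst lnij gxbu qfd kxgo etwe rus njy zlyea
Final line 9: rus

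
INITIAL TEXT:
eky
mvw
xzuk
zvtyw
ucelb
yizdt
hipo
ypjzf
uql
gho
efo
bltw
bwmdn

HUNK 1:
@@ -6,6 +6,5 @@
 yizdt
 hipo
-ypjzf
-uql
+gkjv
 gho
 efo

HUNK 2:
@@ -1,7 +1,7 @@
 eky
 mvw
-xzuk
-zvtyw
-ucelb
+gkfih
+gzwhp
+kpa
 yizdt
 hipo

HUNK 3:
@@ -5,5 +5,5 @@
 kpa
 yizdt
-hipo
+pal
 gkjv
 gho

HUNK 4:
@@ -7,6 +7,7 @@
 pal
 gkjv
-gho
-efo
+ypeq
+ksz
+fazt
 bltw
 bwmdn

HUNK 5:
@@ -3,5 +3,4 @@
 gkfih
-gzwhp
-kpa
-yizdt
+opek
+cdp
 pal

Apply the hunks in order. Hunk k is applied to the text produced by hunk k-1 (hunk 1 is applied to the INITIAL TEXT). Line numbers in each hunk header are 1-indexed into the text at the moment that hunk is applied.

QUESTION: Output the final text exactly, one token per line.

Hunk 1: at line 6 remove [ypjzf,uql] add [gkjv] -> 12 lines: eky mvw xzuk zvtyw ucelb yizdt hipo gkjv gho efo bltw bwmdn
Hunk 2: at line 1 remove [xzuk,zvtyw,ucelb] add [gkfih,gzwhp,kpa] -> 12 lines: eky mvw gkfih gzwhp kpa yizdt hipo gkjv gho efo bltw bwmdn
Hunk 3: at line 5 remove [hipo] add [pal] -> 12 lines: eky mvw gkfih gzwhp kpa yizdt pal gkjv gho efo bltw bwmdn
Hunk 4: at line 7 remove [gho,efo] add [ypeq,ksz,fazt] -> 13 lines: eky mvw gkfih gzwhp kpa yizdt pal gkjv ypeq ksz fazt bltw bwmdn
Hunk 5: at line 3 remove [gzwhp,kpa,yizdt] add [opek,cdp] -> 12 lines: eky mvw gkfih opek cdp pal gkjv ypeq ksz fazt bltw bwmdn

Answer: eky
mvw
gkfih
opek
cdp
pal
gkjv
ypeq
ksz
fazt
bltw
bwmdn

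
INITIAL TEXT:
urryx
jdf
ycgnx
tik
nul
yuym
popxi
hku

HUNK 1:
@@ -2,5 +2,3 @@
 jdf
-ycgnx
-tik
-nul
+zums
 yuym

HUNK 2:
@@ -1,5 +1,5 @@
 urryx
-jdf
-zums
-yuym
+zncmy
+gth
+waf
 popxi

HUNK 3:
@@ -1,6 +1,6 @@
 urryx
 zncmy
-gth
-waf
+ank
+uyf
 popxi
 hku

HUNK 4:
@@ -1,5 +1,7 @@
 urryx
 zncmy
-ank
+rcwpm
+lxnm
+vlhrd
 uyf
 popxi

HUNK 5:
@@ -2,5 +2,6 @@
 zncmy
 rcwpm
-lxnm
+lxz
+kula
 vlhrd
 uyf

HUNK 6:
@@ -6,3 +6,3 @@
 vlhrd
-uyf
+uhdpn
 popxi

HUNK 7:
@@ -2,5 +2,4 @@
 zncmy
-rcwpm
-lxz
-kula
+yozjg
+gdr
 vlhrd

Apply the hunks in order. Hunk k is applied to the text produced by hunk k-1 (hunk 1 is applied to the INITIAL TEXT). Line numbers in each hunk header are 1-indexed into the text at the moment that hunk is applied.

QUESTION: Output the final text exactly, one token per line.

Hunk 1: at line 2 remove [ycgnx,tik,nul] add [zums] -> 6 lines: urryx jdf zums yuym popxi hku
Hunk 2: at line 1 remove [jdf,zums,yuym] add [zncmy,gth,waf] -> 6 lines: urryx zncmy gth waf popxi hku
Hunk 3: at line 1 remove [gth,waf] add [ank,uyf] -> 6 lines: urryx zncmy ank uyf popxi hku
Hunk 4: at line 1 remove [ank] add [rcwpm,lxnm,vlhrd] -> 8 lines: urryx zncmy rcwpm lxnm vlhrd uyf popxi hku
Hunk 5: at line 2 remove [lxnm] add [lxz,kula] -> 9 lines: urryx zncmy rcwpm lxz kula vlhrd uyf popxi hku
Hunk 6: at line 6 remove [uyf] add [uhdpn] -> 9 lines: urryx zncmy rcwpm lxz kula vlhrd uhdpn popxi hku
Hunk 7: at line 2 remove [rcwpm,lxz,kula] add [yozjg,gdr] -> 8 lines: urryx zncmy yozjg gdr vlhrd uhdpn popxi hku

Answer: urryx
zncmy
yozjg
gdr
vlhrd
uhdpn
popxi
hku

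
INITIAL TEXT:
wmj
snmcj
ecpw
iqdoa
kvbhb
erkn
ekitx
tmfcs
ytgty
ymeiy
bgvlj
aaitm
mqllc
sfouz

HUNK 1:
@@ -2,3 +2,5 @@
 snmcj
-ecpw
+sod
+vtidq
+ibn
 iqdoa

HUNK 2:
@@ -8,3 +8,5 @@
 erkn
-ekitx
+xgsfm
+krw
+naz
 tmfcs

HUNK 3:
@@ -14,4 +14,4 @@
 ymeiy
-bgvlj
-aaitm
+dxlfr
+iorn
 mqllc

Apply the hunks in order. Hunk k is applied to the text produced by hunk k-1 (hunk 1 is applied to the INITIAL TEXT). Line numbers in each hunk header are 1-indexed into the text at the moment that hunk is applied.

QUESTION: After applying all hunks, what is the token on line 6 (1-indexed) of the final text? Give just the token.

Answer: iqdoa

Derivation:
Hunk 1: at line 2 remove [ecpw] add [sod,vtidq,ibn] -> 16 lines: wmj snmcj sod vtidq ibn iqdoa kvbhb erkn ekitx tmfcs ytgty ymeiy bgvlj aaitm mqllc sfouz
Hunk 2: at line 8 remove [ekitx] add [xgsfm,krw,naz] -> 18 lines: wmj snmcj sod vtidq ibn iqdoa kvbhb erkn xgsfm krw naz tmfcs ytgty ymeiy bgvlj aaitm mqllc sfouz
Hunk 3: at line 14 remove [bgvlj,aaitm] add [dxlfr,iorn] -> 18 lines: wmj snmcj sod vtidq ibn iqdoa kvbhb erkn xgsfm krw naz tmfcs ytgty ymeiy dxlfr iorn mqllc sfouz
Final line 6: iqdoa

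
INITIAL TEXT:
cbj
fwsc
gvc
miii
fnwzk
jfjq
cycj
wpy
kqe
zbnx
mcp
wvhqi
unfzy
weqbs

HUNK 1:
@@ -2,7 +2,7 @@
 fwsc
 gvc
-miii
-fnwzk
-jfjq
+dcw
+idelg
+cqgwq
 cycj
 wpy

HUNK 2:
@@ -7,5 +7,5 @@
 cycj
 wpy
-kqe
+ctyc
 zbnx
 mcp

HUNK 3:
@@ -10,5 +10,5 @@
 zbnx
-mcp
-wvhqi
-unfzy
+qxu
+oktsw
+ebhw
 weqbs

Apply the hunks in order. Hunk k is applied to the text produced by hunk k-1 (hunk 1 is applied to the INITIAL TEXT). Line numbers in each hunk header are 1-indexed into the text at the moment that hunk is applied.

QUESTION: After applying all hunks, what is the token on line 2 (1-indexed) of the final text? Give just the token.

Hunk 1: at line 2 remove [miii,fnwzk,jfjq] add [dcw,idelg,cqgwq] -> 14 lines: cbj fwsc gvc dcw idelg cqgwq cycj wpy kqe zbnx mcp wvhqi unfzy weqbs
Hunk 2: at line 7 remove [kqe] add [ctyc] -> 14 lines: cbj fwsc gvc dcw idelg cqgwq cycj wpy ctyc zbnx mcp wvhqi unfzy weqbs
Hunk 3: at line 10 remove [mcp,wvhqi,unfzy] add [qxu,oktsw,ebhw] -> 14 lines: cbj fwsc gvc dcw idelg cqgwq cycj wpy ctyc zbnx qxu oktsw ebhw weqbs
Final line 2: fwsc

Answer: fwsc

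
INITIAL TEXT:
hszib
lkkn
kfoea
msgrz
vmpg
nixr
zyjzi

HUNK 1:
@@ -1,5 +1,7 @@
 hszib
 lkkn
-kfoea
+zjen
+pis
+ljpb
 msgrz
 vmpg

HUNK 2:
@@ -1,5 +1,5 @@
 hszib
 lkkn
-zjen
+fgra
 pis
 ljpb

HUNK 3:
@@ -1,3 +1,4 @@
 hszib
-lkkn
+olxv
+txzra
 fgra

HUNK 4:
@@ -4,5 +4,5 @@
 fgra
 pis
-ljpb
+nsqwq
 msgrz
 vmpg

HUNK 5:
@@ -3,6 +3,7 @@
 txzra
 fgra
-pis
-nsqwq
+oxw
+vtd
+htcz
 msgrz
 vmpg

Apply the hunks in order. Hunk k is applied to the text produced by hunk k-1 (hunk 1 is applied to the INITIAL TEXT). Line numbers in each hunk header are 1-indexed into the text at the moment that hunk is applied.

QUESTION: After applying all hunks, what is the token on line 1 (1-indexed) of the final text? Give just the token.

Hunk 1: at line 1 remove [kfoea] add [zjen,pis,ljpb] -> 9 lines: hszib lkkn zjen pis ljpb msgrz vmpg nixr zyjzi
Hunk 2: at line 1 remove [zjen] add [fgra] -> 9 lines: hszib lkkn fgra pis ljpb msgrz vmpg nixr zyjzi
Hunk 3: at line 1 remove [lkkn] add [olxv,txzra] -> 10 lines: hszib olxv txzra fgra pis ljpb msgrz vmpg nixr zyjzi
Hunk 4: at line 4 remove [ljpb] add [nsqwq] -> 10 lines: hszib olxv txzra fgra pis nsqwq msgrz vmpg nixr zyjzi
Hunk 5: at line 3 remove [pis,nsqwq] add [oxw,vtd,htcz] -> 11 lines: hszib olxv txzra fgra oxw vtd htcz msgrz vmpg nixr zyjzi
Final line 1: hszib

Answer: hszib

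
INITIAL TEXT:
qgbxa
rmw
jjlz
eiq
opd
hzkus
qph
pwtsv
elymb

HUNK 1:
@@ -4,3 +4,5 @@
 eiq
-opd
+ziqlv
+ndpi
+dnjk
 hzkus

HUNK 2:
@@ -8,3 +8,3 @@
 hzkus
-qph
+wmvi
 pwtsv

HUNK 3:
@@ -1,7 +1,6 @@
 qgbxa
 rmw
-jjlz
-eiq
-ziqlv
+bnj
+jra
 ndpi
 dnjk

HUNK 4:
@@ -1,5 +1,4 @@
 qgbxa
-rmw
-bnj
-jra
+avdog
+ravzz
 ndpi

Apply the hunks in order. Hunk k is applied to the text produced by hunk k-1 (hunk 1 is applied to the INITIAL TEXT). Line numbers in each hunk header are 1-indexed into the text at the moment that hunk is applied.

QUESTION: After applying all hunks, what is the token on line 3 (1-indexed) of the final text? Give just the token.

Hunk 1: at line 4 remove [opd] add [ziqlv,ndpi,dnjk] -> 11 lines: qgbxa rmw jjlz eiq ziqlv ndpi dnjk hzkus qph pwtsv elymb
Hunk 2: at line 8 remove [qph] add [wmvi] -> 11 lines: qgbxa rmw jjlz eiq ziqlv ndpi dnjk hzkus wmvi pwtsv elymb
Hunk 3: at line 1 remove [jjlz,eiq,ziqlv] add [bnj,jra] -> 10 lines: qgbxa rmw bnj jra ndpi dnjk hzkus wmvi pwtsv elymb
Hunk 4: at line 1 remove [rmw,bnj,jra] add [avdog,ravzz] -> 9 lines: qgbxa avdog ravzz ndpi dnjk hzkus wmvi pwtsv elymb
Final line 3: ravzz

Answer: ravzz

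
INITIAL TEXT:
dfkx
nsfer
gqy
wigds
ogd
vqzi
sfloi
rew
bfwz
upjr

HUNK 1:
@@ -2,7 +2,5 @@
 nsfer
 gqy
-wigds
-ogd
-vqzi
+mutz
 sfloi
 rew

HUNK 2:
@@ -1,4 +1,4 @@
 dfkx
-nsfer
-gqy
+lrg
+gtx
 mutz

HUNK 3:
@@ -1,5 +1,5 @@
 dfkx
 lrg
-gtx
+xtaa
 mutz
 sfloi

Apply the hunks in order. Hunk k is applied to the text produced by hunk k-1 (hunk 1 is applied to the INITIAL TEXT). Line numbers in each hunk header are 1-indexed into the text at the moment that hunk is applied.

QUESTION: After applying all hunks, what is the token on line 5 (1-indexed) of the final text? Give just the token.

Hunk 1: at line 2 remove [wigds,ogd,vqzi] add [mutz] -> 8 lines: dfkx nsfer gqy mutz sfloi rew bfwz upjr
Hunk 2: at line 1 remove [nsfer,gqy] add [lrg,gtx] -> 8 lines: dfkx lrg gtx mutz sfloi rew bfwz upjr
Hunk 3: at line 1 remove [gtx] add [xtaa] -> 8 lines: dfkx lrg xtaa mutz sfloi rew bfwz upjr
Final line 5: sfloi

Answer: sfloi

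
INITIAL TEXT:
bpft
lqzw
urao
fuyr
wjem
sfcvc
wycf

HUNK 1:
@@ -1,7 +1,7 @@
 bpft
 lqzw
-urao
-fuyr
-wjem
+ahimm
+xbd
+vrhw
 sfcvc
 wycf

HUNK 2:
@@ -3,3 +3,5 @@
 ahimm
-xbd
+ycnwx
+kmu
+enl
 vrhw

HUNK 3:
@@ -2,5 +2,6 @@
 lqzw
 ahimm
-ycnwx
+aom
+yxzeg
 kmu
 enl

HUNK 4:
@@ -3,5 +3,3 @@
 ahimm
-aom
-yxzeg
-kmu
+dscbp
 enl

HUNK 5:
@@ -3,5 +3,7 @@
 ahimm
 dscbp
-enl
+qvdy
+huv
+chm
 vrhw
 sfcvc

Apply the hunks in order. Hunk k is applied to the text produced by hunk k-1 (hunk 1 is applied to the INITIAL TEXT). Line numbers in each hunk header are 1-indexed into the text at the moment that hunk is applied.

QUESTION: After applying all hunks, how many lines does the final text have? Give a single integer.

Hunk 1: at line 1 remove [urao,fuyr,wjem] add [ahimm,xbd,vrhw] -> 7 lines: bpft lqzw ahimm xbd vrhw sfcvc wycf
Hunk 2: at line 3 remove [xbd] add [ycnwx,kmu,enl] -> 9 lines: bpft lqzw ahimm ycnwx kmu enl vrhw sfcvc wycf
Hunk 3: at line 2 remove [ycnwx] add [aom,yxzeg] -> 10 lines: bpft lqzw ahimm aom yxzeg kmu enl vrhw sfcvc wycf
Hunk 4: at line 3 remove [aom,yxzeg,kmu] add [dscbp] -> 8 lines: bpft lqzw ahimm dscbp enl vrhw sfcvc wycf
Hunk 5: at line 3 remove [enl] add [qvdy,huv,chm] -> 10 lines: bpft lqzw ahimm dscbp qvdy huv chm vrhw sfcvc wycf
Final line count: 10

Answer: 10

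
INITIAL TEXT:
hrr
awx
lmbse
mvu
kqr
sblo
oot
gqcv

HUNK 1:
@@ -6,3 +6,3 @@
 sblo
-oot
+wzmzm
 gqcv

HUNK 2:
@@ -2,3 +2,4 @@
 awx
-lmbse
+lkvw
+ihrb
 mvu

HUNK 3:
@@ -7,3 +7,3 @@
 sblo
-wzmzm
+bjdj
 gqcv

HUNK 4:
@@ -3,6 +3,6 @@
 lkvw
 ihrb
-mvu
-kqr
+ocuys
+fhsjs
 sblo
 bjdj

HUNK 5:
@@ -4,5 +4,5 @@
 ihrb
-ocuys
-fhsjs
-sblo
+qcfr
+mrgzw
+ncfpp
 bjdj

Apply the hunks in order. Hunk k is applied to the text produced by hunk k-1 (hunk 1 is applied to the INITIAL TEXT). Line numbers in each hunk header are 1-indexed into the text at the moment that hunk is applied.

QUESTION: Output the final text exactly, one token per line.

Answer: hrr
awx
lkvw
ihrb
qcfr
mrgzw
ncfpp
bjdj
gqcv

Derivation:
Hunk 1: at line 6 remove [oot] add [wzmzm] -> 8 lines: hrr awx lmbse mvu kqr sblo wzmzm gqcv
Hunk 2: at line 2 remove [lmbse] add [lkvw,ihrb] -> 9 lines: hrr awx lkvw ihrb mvu kqr sblo wzmzm gqcv
Hunk 3: at line 7 remove [wzmzm] add [bjdj] -> 9 lines: hrr awx lkvw ihrb mvu kqr sblo bjdj gqcv
Hunk 4: at line 3 remove [mvu,kqr] add [ocuys,fhsjs] -> 9 lines: hrr awx lkvw ihrb ocuys fhsjs sblo bjdj gqcv
Hunk 5: at line 4 remove [ocuys,fhsjs,sblo] add [qcfr,mrgzw,ncfpp] -> 9 lines: hrr awx lkvw ihrb qcfr mrgzw ncfpp bjdj gqcv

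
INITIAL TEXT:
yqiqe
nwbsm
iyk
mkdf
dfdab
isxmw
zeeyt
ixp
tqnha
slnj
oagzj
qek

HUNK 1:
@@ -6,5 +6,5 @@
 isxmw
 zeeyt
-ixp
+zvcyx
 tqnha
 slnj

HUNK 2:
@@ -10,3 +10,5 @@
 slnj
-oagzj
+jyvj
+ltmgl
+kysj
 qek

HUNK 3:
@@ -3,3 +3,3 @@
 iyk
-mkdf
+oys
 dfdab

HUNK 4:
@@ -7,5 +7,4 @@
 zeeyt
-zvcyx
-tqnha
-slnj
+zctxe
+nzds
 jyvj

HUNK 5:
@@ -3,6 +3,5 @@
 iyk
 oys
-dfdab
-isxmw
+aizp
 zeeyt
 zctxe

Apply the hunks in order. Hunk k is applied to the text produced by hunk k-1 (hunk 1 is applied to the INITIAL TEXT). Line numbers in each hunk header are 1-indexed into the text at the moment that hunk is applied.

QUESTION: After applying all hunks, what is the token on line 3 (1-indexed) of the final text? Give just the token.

Answer: iyk

Derivation:
Hunk 1: at line 6 remove [ixp] add [zvcyx] -> 12 lines: yqiqe nwbsm iyk mkdf dfdab isxmw zeeyt zvcyx tqnha slnj oagzj qek
Hunk 2: at line 10 remove [oagzj] add [jyvj,ltmgl,kysj] -> 14 lines: yqiqe nwbsm iyk mkdf dfdab isxmw zeeyt zvcyx tqnha slnj jyvj ltmgl kysj qek
Hunk 3: at line 3 remove [mkdf] add [oys] -> 14 lines: yqiqe nwbsm iyk oys dfdab isxmw zeeyt zvcyx tqnha slnj jyvj ltmgl kysj qek
Hunk 4: at line 7 remove [zvcyx,tqnha,slnj] add [zctxe,nzds] -> 13 lines: yqiqe nwbsm iyk oys dfdab isxmw zeeyt zctxe nzds jyvj ltmgl kysj qek
Hunk 5: at line 3 remove [dfdab,isxmw] add [aizp] -> 12 lines: yqiqe nwbsm iyk oys aizp zeeyt zctxe nzds jyvj ltmgl kysj qek
Final line 3: iyk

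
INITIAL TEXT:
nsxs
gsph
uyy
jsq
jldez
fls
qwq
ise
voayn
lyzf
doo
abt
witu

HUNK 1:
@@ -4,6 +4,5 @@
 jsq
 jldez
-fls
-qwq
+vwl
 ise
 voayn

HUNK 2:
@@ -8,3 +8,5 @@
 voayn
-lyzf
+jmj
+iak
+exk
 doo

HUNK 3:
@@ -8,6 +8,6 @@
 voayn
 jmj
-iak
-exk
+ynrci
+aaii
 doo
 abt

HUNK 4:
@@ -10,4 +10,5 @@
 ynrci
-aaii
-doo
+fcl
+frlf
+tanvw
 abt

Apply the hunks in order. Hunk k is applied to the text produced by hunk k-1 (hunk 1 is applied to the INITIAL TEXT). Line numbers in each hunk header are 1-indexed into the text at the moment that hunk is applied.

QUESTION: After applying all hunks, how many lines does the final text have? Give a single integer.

Hunk 1: at line 4 remove [fls,qwq] add [vwl] -> 12 lines: nsxs gsph uyy jsq jldez vwl ise voayn lyzf doo abt witu
Hunk 2: at line 8 remove [lyzf] add [jmj,iak,exk] -> 14 lines: nsxs gsph uyy jsq jldez vwl ise voayn jmj iak exk doo abt witu
Hunk 3: at line 8 remove [iak,exk] add [ynrci,aaii] -> 14 lines: nsxs gsph uyy jsq jldez vwl ise voayn jmj ynrci aaii doo abt witu
Hunk 4: at line 10 remove [aaii,doo] add [fcl,frlf,tanvw] -> 15 lines: nsxs gsph uyy jsq jldez vwl ise voayn jmj ynrci fcl frlf tanvw abt witu
Final line count: 15

Answer: 15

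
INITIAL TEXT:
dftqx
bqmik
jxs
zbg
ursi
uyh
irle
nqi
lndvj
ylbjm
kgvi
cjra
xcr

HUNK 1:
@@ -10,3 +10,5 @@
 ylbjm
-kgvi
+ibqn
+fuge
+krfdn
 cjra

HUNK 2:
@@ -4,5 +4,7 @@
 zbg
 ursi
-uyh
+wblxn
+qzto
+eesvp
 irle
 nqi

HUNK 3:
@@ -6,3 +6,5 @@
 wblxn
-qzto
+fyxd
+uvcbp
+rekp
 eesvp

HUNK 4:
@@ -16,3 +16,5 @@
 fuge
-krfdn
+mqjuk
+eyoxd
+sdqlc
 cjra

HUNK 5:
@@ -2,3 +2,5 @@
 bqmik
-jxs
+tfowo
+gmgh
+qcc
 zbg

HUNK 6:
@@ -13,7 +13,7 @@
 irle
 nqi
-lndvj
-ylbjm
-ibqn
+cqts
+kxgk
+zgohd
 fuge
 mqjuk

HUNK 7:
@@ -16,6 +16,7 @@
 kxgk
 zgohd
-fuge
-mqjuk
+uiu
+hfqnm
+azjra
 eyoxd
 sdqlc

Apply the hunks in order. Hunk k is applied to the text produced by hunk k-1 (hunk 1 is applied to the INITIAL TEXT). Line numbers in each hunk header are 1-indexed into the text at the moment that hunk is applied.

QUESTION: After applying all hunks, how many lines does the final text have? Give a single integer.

Hunk 1: at line 10 remove [kgvi] add [ibqn,fuge,krfdn] -> 15 lines: dftqx bqmik jxs zbg ursi uyh irle nqi lndvj ylbjm ibqn fuge krfdn cjra xcr
Hunk 2: at line 4 remove [uyh] add [wblxn,qzto,eesvp] -> 17 lines: dftqx bqmik jxs zbg ursi wblxn qzto eesvp irle nqi lndvj ylbjm ibqn fuge krfdn cjra xcr
Hunk 3: at line 6 remove [qzto] add [fyxd,uvcbp,rekp] -> 19 lines: dftqx bqmik jxs zbg ursi wblxn fyxd uvcbp rekp eesvp irle nqi lndvj ylbjm ibqn fuge krfdn cjra xcr
Hunk 4: at line 16 remove [krfdn] add [mqjuk,eyoxd,sdqlc] -> 21 lines: dftqx bqmik jxs zbg ursi wblxn fyxd uvcbp rekp eesvp irle nqi lndvj ylbjm ibqn fuge mqjuk eyoxd sdqlc cjra xcr
Hunk 5: at line 2 remove [jxs] add [tfowo,gmgh,qcc] -> 23 lines: dftqx bqmik tfowo gmgh qcc zbg ursi wblxn fyxd uvcbp rekp eesvp irle nqi lndvj ylbjm ibqn fuge mqjuk eyoxd sdqlc cjra xcr
Hunk 6: at line 13 remove [lndvj,ylbjm,ibqn] add [cqts,kxgk,zgohd] -> 23 lines: dftqx bqmik tfowo gmgh qcc zbg ursi wblxn fyxd uvcbp rekp eesvp irle nqi cqts kxgk zgohd fuge mqjuk eyoxd sdqlc cjra xcr
Hunk 7: at line 16 remove [fuge,mqjuk] add [uiu,hfqnm,azjra] -> 24 lines: dftqx bqmik tfowo gmgh qcc zbg ursi wblxn fyxd uvcbp rekp eesvp irle nqi cqts kxgk zgohd uiu hfqnm azjra eyoxd sdqlc cjra xcr
Final line count: 24

Answer: 24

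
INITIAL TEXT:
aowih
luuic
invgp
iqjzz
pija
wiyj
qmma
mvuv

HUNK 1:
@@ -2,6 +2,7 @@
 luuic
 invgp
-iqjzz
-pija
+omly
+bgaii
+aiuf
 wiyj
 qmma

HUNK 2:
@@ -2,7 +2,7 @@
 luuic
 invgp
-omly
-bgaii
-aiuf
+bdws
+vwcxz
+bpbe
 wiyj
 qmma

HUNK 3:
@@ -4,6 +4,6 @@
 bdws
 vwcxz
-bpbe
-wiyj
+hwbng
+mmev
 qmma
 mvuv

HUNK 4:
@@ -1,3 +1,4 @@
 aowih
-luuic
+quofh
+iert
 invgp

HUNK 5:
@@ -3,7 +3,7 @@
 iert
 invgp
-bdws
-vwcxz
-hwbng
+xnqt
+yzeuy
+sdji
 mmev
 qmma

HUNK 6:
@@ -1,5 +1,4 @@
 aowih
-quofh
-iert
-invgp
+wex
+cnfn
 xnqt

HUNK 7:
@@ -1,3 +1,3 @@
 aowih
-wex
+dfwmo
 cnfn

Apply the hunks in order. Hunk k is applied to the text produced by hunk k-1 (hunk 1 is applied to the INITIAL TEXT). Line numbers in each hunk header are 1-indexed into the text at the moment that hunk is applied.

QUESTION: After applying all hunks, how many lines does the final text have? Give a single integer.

Answer: 9

Derivation:
Hunk 1: at line 2 remove [iqjzz,pija] add [omly,bgaii,aiuf] -> 9 lines: aowih luuic invgp omly bgaii aiuf wiyj qmma mvuv
Hunk 2: at line 2 remove [omly,bgaii,aiuf] add [bdws,vwcxz,bpbe] -> 9 lines: aowih luuic invgp bdws vwcxz bpbe wiyj qmma mvuv
Hunk 3: at line 4 remove [bpbe,wiyj] add [hwbng,mmev] -> 9 lines: aowih luuic invgp bdws vwcxz hwbng mmev qmma mvuv
Hunk 4: at line 1 remove [luuic] add [quofh,iert] -> 10 lines: aowih quofh iert invgp bdws vwcxz hwbng mmev qmma mvuv
Hunk 5: at line 3 remove [bdws,vwcxz,hwbng] add [xnqt,yzeuy,sdji] -> 10 lines: aowih quofh iert invgp xnqt yzeuy sdji mmev qmma mvuv
Hunk 6: at line 1 remove [quofh,iert,invgp] add [wex,cnfn] -> 9 lines: aowih wex cnfn xnqt yzeuy sdji mmev qmma mvuv
Hunk 7: at line 1 remove [wex] add [dfwmo] -> 9 lines: aowih dfwmo cnfn xnqt yzeuy sdji mmev qmma mvuv
Final line count: 9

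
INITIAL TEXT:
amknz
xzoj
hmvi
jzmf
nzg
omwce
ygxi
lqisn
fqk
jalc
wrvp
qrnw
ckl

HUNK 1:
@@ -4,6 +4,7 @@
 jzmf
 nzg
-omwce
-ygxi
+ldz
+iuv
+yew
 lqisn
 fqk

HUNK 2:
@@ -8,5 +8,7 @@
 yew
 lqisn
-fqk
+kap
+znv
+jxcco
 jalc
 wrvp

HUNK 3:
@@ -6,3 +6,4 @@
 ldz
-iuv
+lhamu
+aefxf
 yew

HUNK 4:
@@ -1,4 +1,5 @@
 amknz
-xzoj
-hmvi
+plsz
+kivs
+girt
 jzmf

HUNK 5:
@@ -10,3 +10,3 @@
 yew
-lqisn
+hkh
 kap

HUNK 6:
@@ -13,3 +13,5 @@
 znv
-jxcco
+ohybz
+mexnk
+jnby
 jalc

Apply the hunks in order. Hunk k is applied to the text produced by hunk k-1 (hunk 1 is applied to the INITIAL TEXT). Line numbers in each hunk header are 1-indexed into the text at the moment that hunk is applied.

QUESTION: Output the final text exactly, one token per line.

Answer: amknz
plsz
kivs
girt
jzmf
nzg
ldz
lhamu
aefxf
yew
hkh
kap
znv
ohybz
mexnk
jnby
jalc
wrvp
qrnw
ckl

Derivation:
Hunk 1: at line 4 remove [omwce,ygxi] add [ldz,iuv,yew] -> 14 lines: amknz xzoj hmvi jzmf nzg ldz iuv yew lqisn fqk jalc wrvp qrnw ckl
Hunk 2: at line 8 remove [fqk] add [kap,znv,jxcco] -> 16 lines: amknz xzoj hmvi jzmf nzg ldz iuv yew lqisn kap znv jxcco jalc wrvp qrnw ckl
Hunk 3: at line 6 remove [iuv] add [lhamu,aefxf] -> 17 lines: amknz xzoj hmvi jzmf nzg ldz lhamu aefxf yew lqisn kap znv jxcco jalc wrvp qrnw ckl
Hunk 4: at line 1 remove [xzoj,hmvi] add [plsz,kivs,girt] -> 18 lines: amknz plsz kivs girt jzmf nzg ldz lhamu aefxf yew lqisn kap znv jxcco jalc wrvp qrnw ckl
Hunk 5: at line 10 remove [lqisn] add [hkh] -> 18 lines: amknz plsz kivs girt jzmf nzg ldz lhamu aefxf yew hkh kap znv jxcco jalc wrvp qrnw ckl
Hunk 6: at line 13 remove [jxcco] add [ohybz,mexnk,jnby] -> 20 lines: amknz plsz kivs girt jzmf nzg ldz lhamu aefxf yew hkh kap znv ohybz mexnk jnby jalc wrvp qrnw ckl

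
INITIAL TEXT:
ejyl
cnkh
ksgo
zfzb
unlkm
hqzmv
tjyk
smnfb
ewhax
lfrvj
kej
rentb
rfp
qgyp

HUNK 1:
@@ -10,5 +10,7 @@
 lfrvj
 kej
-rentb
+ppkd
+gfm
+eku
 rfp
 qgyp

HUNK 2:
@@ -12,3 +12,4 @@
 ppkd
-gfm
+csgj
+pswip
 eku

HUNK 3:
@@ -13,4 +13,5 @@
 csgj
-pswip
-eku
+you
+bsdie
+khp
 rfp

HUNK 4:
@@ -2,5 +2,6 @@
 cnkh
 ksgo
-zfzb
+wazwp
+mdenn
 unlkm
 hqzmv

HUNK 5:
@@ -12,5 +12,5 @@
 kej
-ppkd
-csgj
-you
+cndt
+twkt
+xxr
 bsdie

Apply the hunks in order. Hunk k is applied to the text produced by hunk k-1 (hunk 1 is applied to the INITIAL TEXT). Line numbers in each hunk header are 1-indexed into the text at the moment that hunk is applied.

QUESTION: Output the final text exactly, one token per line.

Hunk 1: at line 10 remove [rentb] add [ppkd,gfm,eku] -> 16 lines: ejyl cnkh ksgo zfzb unlkm hqzmv tjyk smnfb ewhax lfrvj kej ppkd gfm eku rfp qgyp
Hunk 2: at line 12 remove [gfm] add [csgj,pswip] -> 17 lines: ejyl cnkh ksgo zfzb unlkm hqzmv tjyk smnfb ewhax lfrvj kej ppkd csgj pswip eku rfp qgyp
Hunk 3: at line 13 remove [pswip,eku] add [you,bsdie,khp] -> 18 lines: ejyl cnkh ksgo zfzb unlkm hqzmv tjyk smnfb ewhax lfrvj kej ppkd csgj you bsdie khp rfp qgyp
Hunk 4: at line 2 remove [zfzb] add [wazwp,mdenn] -> 19 lines: ejyl cnkh ksgo wazwp mdenn unlkm hqzmv tjyk smnfb ewhax lfrvj kej ppkd csgj you bsdie khp rfp qgyp
Hunk 5: at line 12 remove [ppkd,csgj,you] add [cndt,twkt,xxr] -> 19 lines: ejyl cnkh ksgo wazwp mdenn unlkm hqzmv tjyk smnfb ewhax lfrvj kej cndt twkt xxr bsdie khp rfp qgyp

Answer: ejyl
cnkh
ksgo
wazwp
mdenn
unlkm
hqzmv
tjyk
smnfb
ewhax
lfrvj
kej
cndt
twkt
xxr
bsdie
khp
rfp
qgyp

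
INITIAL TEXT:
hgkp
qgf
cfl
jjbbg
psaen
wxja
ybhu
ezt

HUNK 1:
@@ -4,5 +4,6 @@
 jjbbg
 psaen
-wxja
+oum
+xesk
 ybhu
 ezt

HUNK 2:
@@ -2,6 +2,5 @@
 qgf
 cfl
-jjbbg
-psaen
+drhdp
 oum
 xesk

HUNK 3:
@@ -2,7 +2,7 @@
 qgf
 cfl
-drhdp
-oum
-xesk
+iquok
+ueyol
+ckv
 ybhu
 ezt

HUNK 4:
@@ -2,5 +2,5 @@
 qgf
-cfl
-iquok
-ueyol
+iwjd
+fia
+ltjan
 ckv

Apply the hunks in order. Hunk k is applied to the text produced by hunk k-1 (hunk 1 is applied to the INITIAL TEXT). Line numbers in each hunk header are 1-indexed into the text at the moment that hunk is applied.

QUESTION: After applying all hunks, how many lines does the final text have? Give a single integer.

Hunk 1: at line 4 remove [wxja] add [oum,xesk] -> 9 lines: hgkp qgf cfl jjbbg psaen oum xesk ybhu ezt
Hunk 2: at line 2 remove [jjbbg,psaen] add [drhdp] -> 8 lines: hgkp qgf cfl drhdp oum xesk ybhu ezt
Hunk 3: at line 2 remove [drhdp,oum,xesk] add [iquok,ueyol,ckv] -> 8 lines: hgkp qgf cfl iquok ueyol ckv ybhu ezt
Hunk 4: at line 2 remove [cfl,iquok,ueyol] add [iwjd,fia,ltjan] -> 8 lines: hgkp qgf iwjd fia ltjan ckv ybhu ezt
Final line count: 8

Answer: 8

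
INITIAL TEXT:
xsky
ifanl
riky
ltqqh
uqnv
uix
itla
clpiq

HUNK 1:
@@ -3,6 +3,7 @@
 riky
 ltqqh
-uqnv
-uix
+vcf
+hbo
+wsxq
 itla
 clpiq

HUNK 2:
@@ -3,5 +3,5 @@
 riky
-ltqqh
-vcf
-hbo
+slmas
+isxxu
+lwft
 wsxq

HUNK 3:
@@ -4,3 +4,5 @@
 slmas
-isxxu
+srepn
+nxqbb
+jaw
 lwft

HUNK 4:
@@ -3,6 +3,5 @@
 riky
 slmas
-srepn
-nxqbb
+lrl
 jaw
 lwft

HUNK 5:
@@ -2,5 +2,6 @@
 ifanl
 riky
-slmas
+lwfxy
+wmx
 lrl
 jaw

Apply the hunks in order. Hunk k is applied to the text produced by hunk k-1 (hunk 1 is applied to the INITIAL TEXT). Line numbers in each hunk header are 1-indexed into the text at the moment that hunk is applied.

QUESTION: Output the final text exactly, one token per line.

Hunk 1: at line 3 remove [uqnv,uix] add [vcf,hbo,wsxq] -> 9 lines: xsky ifanl riky ltqqh vcf hbo wsxq itla clpiq
Hunk 2: at line 3 remove [ltqqh,vcf,hbo] add [slmas,isxxu,lwft] -> 9 lines: xsky ifanl riky slmas isxxu lwft wsxq itla clpiq
Hunk 3: at line 4 remove [isxxu] add [srepn,nxqbb,jaw] -> 11 lines: xsky ifanl riky slmas srepn nxqbb jaw lwft wsxq itla clpiq
Hunk 4: at line 3 remove [srepn,nxqbb] add [lrl] -> 10 lines: xsky ifanl riky slmas lrl jaw lwft wsxq itla clpiq
Hunk 5: at line 2 remove [slmas] add [lwfxy,wmx] -> 11 lines: xsky ifanl riky lwfxy wmx lrl jaw lwft wsxq itla clpiq

Answer: xsky
ifanl
riky
lwfxy
wmx
lrl
jaw
lwft
wsxq
itla
clpiq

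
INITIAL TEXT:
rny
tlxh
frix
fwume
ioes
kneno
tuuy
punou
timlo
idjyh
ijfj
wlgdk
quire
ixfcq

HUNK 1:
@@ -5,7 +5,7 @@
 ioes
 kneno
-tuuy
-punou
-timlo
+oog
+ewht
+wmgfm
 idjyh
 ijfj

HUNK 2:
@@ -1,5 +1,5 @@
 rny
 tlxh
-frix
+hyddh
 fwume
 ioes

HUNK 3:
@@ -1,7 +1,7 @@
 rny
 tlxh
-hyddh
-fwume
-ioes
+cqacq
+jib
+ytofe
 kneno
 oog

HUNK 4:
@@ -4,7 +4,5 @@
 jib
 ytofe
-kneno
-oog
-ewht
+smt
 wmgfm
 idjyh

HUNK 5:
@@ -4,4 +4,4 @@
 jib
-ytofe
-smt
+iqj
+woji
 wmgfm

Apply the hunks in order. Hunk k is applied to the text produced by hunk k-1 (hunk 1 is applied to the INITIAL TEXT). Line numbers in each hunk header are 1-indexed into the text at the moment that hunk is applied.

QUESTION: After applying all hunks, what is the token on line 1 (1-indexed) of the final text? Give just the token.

Answer: rny

Derivation:
Hunk 1: at line 5 remove [tuuy,punou,timlo] add [oog,ewht,wmgfm] -> 14 lines: rny tlxh frix fwume ioes kneno oog ewht wmgfm idjyh ijfj wlgdk quire ixfcq
Hunk 2: at line 1 remove [frix] add [hyddh] -> 14 lines: rny tlxh hyddh fwume ioes kneno oog ewht wmgfm idjyh ijfj wlgdk quire ixfcq
Hunk 3: at line 1 remove [hyddh,fwume,ioes] add [cqacq,jib,ytofe] -> 14 lines: rny tlxh cqacq jib ytofe kneno oog ewht wmgfm idjyh ijfj wlgdk quire ixfcq
Hunk 4: at line 4 remove [kneno,oog,ewht] add [smt] -> 12 lines: rny tlxh cqacq jib ytofe smt wmgfm idjyh ijfj wlgdk quire ixfcq
Hunk 5: at line 4 remove [ytofe,smt] add [iqj,woji] -> 12 lines: rny tlxh cqacq jib iqj woji wmgfm idjyh ijfj wlgdk quire ixfcq
Final line 1: rny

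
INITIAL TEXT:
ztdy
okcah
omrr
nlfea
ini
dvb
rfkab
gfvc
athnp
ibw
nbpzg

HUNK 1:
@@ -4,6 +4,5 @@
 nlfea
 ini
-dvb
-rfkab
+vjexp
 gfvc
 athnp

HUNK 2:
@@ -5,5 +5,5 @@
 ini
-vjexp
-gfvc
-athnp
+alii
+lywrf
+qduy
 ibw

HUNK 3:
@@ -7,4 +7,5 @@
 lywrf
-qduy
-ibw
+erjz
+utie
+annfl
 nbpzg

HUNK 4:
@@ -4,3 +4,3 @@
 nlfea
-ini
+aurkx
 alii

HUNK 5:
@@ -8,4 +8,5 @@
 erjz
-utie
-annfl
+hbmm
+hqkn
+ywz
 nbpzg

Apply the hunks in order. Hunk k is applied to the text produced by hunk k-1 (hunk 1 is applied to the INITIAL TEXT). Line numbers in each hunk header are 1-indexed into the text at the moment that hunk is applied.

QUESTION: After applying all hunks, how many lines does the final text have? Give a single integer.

Answer: 12

Derivation:
Hunk 1: at line 4 remove [dvb,rfkab] add [vjexp] -> 10 lines: ztdy okcah omrr nlfea ini vjexp gfvc athnp ibw nbpzg
Hunk 2: at line 5 remove [vjexp,gfvc,athnp] add [alii,lywrf,qduy] -> 10 lines: ztdy okcah omrr nlfea ini alii lywrf qduy ibw nbpzg
Hunk 3: at line 7 remove [qduy,ibw] add [erjz,utie,annfl] -> 11 lines: ztdy okcah omrr nlfea ini alii lywrf erjz utie annfl nbpzg
Hunk 4: at line 4 remove [ini] add [aurkx] -> 11 lines: ztdy okcah omrr nlfea aurkx alii lywrf erjz utie annfl nbpzg
Hunk 5: at line 8 remove [utie,annfl] add [hbmm,hqkn,ywz] -> 12 lines: ztdy okcah omrr nlfea aurkx alii lywrf erjz hbmm hqkn ywz nbpzg
Final line count: 12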